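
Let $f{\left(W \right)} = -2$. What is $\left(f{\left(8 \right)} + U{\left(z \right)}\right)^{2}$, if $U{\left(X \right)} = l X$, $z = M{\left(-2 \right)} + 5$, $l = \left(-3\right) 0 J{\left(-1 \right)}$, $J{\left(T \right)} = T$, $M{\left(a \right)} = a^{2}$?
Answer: $4$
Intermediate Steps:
$l = 0$ ($l = \left(-3\right) 0 \left(-1\right) = 0 \left(-1\right) = 0$)
$z = 9$ ($z = \left(-2\right)^{2} + 5 = 4 + 5 = 9$)
$U{\left(X \right)} = 0$ ($U{\left(X \right)} = 0 X = 0$)
$\left(f{\left(8 \right)} + U{\left(z \right)}\right)^{2} = \left(-2 + 0\right)^{2} = \left(-2\right)^{2} = 4$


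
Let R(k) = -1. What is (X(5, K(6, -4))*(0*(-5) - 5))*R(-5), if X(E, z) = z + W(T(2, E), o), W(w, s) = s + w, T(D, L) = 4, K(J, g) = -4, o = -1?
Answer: -5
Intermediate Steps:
X(E, z) = 3 + z (X(E, z) = z + (-1 + 4) = z + 3 = 3 + z)
(X(5, K(6, -4))*(0*(-5) - 5))*R(-5) = ((3 - 4)*(0*(-5) - 5))*(-1) = -(0 - 5)*(-1) = -1*(-5)*(-1) = 5*(-1) = -5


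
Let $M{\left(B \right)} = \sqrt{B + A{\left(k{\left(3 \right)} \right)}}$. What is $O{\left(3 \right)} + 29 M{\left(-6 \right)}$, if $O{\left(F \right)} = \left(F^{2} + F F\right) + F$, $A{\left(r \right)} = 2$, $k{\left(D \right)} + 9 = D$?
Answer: $21 + 58 i \approx 21.0 + 58.0 i$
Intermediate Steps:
$k{\left(D \right)} = -9 + D$
$O{\left(F \right)} = F + 2 F^{2}$ ($O{\left(F \right)} = \left(F^{2} + F^{2}\right) + F = 2 F^{2} + F = F + 2 F^{2}$)
$M{\left(B \right)} = \sqrt{2 + B}$ ($M{\left(B \right)} = \sqrt{B + 2} = \sqrt{2 + B}$)
$O{\left(3 \right)} + 29 M{\left(-6 \right)} = 3 \left(1 + 2 \cdot 3\right) + 29 \sqrt{2 - 6} = 3 \left(1 + 6\right) + 29 \sqrt{-4} = 3 \cdot 7 + 29 \cdot 2 i = 21 + 58 i$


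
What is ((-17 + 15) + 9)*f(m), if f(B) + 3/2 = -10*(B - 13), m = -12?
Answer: 3479/2 ≈ 1739.5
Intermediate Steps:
f(B) = 257/2 - 10*B (f(B) = -3/2 - 10*(B - 13) = -3/2 - 10*(-13 + B) = -3/2 + (130 - 10*B) = 257/2 - 10*B)
((-17 + 15) + 9)*f(m) = ((-17 + 15) + 9)*(257/2 - 10*(-12)) = (-2 + 9)*(257/2 + 120) = 7*(497/2) = 3479/2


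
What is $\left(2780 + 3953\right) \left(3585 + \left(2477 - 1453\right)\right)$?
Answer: $31032397$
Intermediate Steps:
$\left(2780 + 3953\right) \left(3585 + \left(2477 - 1453\right)\right) = 6733 \left(3585 + \left(2477 - 1453\right)\right) = 6733 \left(3585 + 1024\right) = 6733 \cdot 4609 = 31032397$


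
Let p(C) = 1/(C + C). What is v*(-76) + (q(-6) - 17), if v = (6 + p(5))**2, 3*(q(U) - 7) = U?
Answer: -70999/25 ≈ -2840.0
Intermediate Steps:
q(U) = 7 + U/3
p(C) = 1/(2*C)
v = 3721/100 (v = (6 + (1/2)/5)**2 = (6 + (1/2)*(1/5))**2 = (6 + 1/10)**2 = (61/10)**2 = 3721/100 ≈ 37.210)
v*(-76) + (q(-6) - 17) = (3721/100)*(-76) + ((7 + (1/3)*(-6)) - 17) = -70699/25 + ((7 - 2) - 17) = -70699/25 + (5 - 17) = -70699/25 - 12 = -70999/25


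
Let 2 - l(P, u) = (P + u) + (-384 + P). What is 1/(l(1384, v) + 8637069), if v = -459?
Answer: 1/8635146 ≈ 1.1581e-7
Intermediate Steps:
l(P, u) = 386 - u - 2*P (l(P, u) = 2 - ((P + u) + (-384 + P)) = 2 - (-384 + u + 2*P) = 2 + (384 - u - 2*P) = 386 - u - 2*P)
1/(l(1384, v) + 8637069) = 1/((386 - 1*(-459) - 2*1384) + 8637069) = 1/((386 + 459 - 2768) + 8637069) = 1/(-1923 + 8637069) = 1/8635146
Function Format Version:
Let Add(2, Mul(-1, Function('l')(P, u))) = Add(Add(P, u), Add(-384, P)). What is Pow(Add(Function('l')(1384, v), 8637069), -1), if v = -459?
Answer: Rational(1, 8635146) ≈ 1.1581e-7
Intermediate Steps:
Function('l')(P, u) = Add(386, Mul(-1, u), Mul(-2, P)) (Function('l')(P, u) = Add(2, Mul(-1, Add(Add(P, u), Add(-384, P)))) = Add(2, Mul(-1, Add(-384, u, Mul(2, P)))) = Add(2, Add(384, Mul(-1, u), Mul(-2, P))) = Add(386, Mul(-1, u), Mul(-2, P)))
Pow(Add(Function('l')(1384, v), 8637069), -1) = Pow(Add(Add(386, Mul(-1, -459), Mul(-2, 1384)), 8637069), -1) = Pow(Add(Add(386, 459, -2768), 8637069), -1) = Pow(Add(-1923, 8637069), -1) = Pow(8635146, -1) = Rational(1, 8635146)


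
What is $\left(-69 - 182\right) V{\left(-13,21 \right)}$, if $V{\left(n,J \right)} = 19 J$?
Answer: $-100149$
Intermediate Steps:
$\left(-69 - 182\right) V{\left(-13,21 \right)} = \left(-69 - 182\right) 19 \cdot 21 = \left(-251\right) 399 = -100149$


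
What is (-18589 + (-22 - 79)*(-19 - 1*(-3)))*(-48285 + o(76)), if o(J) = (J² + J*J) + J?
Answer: 622179261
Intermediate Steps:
o(J) = J + 2*J² (o(J) = (J² + J²) + J = 2*J² + J = J + 2*J²)
(-18589 + (-22 - 79)*(-19 - 1*(-3)))*(-48285 + o(76)) = (-18589 + (-22 - 79)*(-19 - 1*(-3)))*(-48285 + 76*(1 + 2*76)) = (-18589 - 101*(-19 + 3))*(-48285 + 76*(1 + 152)) = (-18589 - 101*(-16))*(-48285 + 76*153) = (-18589 + 1616)*(-48285 + 11628) = -16973*(-36657) = 622179261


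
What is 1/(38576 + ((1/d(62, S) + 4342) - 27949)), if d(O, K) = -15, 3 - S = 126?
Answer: 15/224534 ≈ 6.6805e-5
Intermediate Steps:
S = -123 (S = 3 - 1*126 = 3 - 126 = -123)
1/(38576 + ((1/d(62, S) + 4342) - 27949)) = 1/(38576 + ((1/(-15) + 4342) - 27949)) = 1/(38576 + ((-1/15 + 4342) - 27949)) = 1/(38576 + (65129/15 - 27949)) = 1/(38576 - 354106/15) = 1/(224534/15) = 15/224534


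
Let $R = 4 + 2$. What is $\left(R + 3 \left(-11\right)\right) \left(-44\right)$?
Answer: $1188$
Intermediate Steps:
$R = 6$
$\left(R + 3 \left(-11\right)\right) \left(-44\right) = \left(6 + 3 \left(-11\right)\right) \left(-44\right) = \left(6 - 33\right) \left(-44\right) = \left(-27\right) \left(-44\right) = 1188$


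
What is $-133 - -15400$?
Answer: $15267$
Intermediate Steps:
$-133 - -15400 = -133 + 15400 = 15267$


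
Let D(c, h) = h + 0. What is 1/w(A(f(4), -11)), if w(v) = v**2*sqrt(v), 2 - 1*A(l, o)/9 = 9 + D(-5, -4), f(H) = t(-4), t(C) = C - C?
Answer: -I*sqrt(3)/6561 ≈ -0.00026399*I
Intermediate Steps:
D(c, h) = h
t(C) = 0
f(H) = 0
A(l, o) = -27 (A(l, o) = 18 - 9*(9 - 4) = 18 - 9*5 = 18 - 45 = -27)
w(v) = v**(5/2)
1/w(A(f(4), -11)) = 1/((-27)**(5/2)) = 1/(2187*I*sqrt(3)) = -I*sqrt(3)/6561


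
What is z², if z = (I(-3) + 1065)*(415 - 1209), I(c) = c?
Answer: 711033459984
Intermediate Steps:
z = -843228 (z = (-3 + 1065)*(415 - 1209) = 1062*(-794) = -843228)
z² = (-843228)² = 711033459984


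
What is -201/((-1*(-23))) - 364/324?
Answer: -18374/1863 ≈ -9.8626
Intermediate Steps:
-201/((-1*(-23))) - 364/324 = -201/23 - 364*1/324 = -201*1/23 - 91/81 = -201/23 - 91/81 = -18374/1863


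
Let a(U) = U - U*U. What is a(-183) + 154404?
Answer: 120732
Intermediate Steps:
a(U) = U - U**2
a(-183) + 154404 = -183*(1 - 1*(-183)) + 154404 = -183*(1 + 183) + 154404 = -183*184 + 154404 = -33672 + 154404 = 120732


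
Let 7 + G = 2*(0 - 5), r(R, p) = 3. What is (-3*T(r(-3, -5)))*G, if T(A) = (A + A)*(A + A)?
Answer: 1836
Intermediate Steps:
G = -17 (G = -7 + 2*(0 - 5) = -7 + 2*(-5) = -7 - 10 = -17)
T(A) = 4*A² (T(A) = (2*A)*(2*A) = 4*A²)
(-3*T(r(-3, -5)))*G = -12*3²*(-17) = -12*9*(-17) = -3*36*(-17) = -108*(-17) = 1836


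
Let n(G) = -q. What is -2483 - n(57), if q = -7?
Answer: -2490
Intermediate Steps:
n(G) = 7 (n(G) = -1*(-7) = 7)
-2483 - n(57) = -2483 - 1*7 = -2483 - 7 = -2490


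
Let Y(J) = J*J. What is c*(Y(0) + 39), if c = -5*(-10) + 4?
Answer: 2106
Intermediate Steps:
Y(J) = J**2
c = 54 (c = 50 + 4 = 54)
c*(Y(0) + 39) = 54*(0**2 + 39) = 54*(0 + 39) = 54*39 = 2106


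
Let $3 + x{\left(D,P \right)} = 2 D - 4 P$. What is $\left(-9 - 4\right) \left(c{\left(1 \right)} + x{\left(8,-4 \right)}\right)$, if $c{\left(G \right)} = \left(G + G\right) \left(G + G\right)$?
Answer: $-429$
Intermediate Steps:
$x{\left(D,P \right)} = -3 - 4 P + 2 D$ ($x{\left(D,P \right)} = -3 + \left(2 D - 4 P\right) = -3 + \left(- 4 P + 2 D\right) = -3 - 4 P + 2 D$)
$c{\left(G \right)} = 4 G^{2}$ ($c{\left(G \right)} = 2 G 2 G = 4 G^{2}$)
$\left(-9 - 4\right) \left(c{\left(1 \right)} + x{\left(8,-4 \right)}\right) = \left(-9 - 4\right) \left(4 \cdot 1^{2} - -29\right) = \left(-9 - 4\right) \left(4 \cdot 1 + \left(-3 + 16 + 16\right)\right) = - 13 \left(4 + 29\right) = \left(-13\right) 33 = -429$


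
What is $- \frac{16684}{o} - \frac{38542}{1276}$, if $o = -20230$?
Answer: $- \frac{189603969}{6453370} \approx -29.381$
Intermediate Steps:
$- \frac{16684}{o} - \frac{38542}{1276} = - \frac{16684}{-20230} - \frac{38542}{1276} = \left(-16684\right) \left(- \frac{1}{20230}\right) - \frac{19271}{638} = \frac{8342}{10115} - \frac{19271}{638} = - \frac{189603969}{6453370}$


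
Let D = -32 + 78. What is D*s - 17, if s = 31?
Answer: 1409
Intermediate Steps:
D = 46
D*s - 17 = 46*31 - 17 = 1426 - 17 = 1409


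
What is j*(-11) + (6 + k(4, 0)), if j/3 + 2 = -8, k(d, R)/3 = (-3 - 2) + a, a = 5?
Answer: 336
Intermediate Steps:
k(d, R) = 0 (k(d, R) = 3*((-3 - 2) + 5) = 3*(-5 + 5) = 3*0 = 0)
j = -30 (j = -6 + 3*(-8) = -6 - 24 = -30)
j*(-11) + (6 + k(4, 0)) = -30*(-11) + (6 + 0) = 330 + 6 = 336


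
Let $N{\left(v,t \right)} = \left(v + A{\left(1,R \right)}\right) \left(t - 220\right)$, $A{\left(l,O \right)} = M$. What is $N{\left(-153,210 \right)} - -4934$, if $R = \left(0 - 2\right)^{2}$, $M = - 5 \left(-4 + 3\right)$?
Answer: $6414$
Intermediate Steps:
$M = 5$ ($M = \left(-5\right) \left(-1\right) = 5$)
$R = 4$ ($R = \left(-2\right)^{2} = 4$)
$A{\left(l,O \right)} = 5$
$N{\left(v,t \right)} = \left(-220 + t\right) \left(5 + v\right)$ ($N{\left(v,t \right)} = \left(v + 5\right) \left(t - 220\right) = \left(5 + v\right) \left(-220 + t\right) = \left(-220 + t\right) \left(5 + v\right)$)
$N{\left(-153,210 \right)} - -4934 = \left(-1100 - -33660 + 5 \cdot 210 + 210 \left(-153\right)\right) - -4934 = \left(-1100 + 33660 + 1050 - 32130\right) + 4934 = 1480 + 4934 = 6414$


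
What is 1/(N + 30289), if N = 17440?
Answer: 1/47729 ≈ 2.0952e-5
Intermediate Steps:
1/(N + 30289) = 1/(17440 + 30289) = 1/47729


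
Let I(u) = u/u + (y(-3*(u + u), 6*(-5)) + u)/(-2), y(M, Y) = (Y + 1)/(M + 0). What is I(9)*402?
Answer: -27269/18 ≈ -1514.9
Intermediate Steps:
y(M, Y) = (1 + Y)/M
I(u) = 1 - 29/(12*u) - u/2 (I(u) = u/u + ((1 + 6*(-5))/((-3*(u + u))) + u)/(-2) = 1 + ((1 - 30)/((-6*u)) + u)*(-½) = 1 + (-29/(-6*u) + u)*(-½) = 1 + (-1/(6*u)*(-29) + u)*(-½) = 1 + (29/(6*u) + u)*(-½) = 1 + (u + 29/(6*u))*(-½) = 1 + (-29/(12*u) - u/2) = 1 - 29/(12*u) - u/2)
I(9)*402 = (1 - 29/12/9 - ½*9)*402 = (1 - 29/12*⅑ - 9/2)*402 = (1 - 29/108 - 9/2)*402 = -407/108*402 = -27269/18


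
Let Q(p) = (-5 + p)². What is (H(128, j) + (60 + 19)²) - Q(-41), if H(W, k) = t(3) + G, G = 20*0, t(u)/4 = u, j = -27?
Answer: 4137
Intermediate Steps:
t(u) = 4*u
G = 0
H(W, k) = 12 (H(W, k) = 4*3 + 0 = 12 + 0 = 12)
(H(128, j) + (60 + 19)²) - Q(-41) = (12 + (60 + 19)²) - (-5 - 41)² = (12 + 79²) - 1*(-46)² = (12 + 6241) - 1*2116 = 6253 - 2116 = 4137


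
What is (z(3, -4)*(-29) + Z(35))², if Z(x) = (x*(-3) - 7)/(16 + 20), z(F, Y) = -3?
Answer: 570025/81 ≈ 7037.3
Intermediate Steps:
Z(x) = -7/36 - x/12 (Z(x) = (-3*x - 7)/36 = (-7 - 3*x)*(1/36) = -7/36 - x/12)
(z(3, -4)*(-29) + Z(35))² = (-3*(-29) + (-7/36 - 1/12*35))² = (87 + (-7/36 - 35/12))² = (87 - 28/9)² = (755/9)² = 570025/81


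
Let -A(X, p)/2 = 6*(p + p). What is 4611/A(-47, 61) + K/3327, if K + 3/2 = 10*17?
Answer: -5031371/1623576 ≈ -3.0989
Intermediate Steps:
A(X, p) = -24*p (A(X, p) = -12*(p + p) = -12*2*p = -24*p)
K = 337/2 (K = -3/2 + 10*17 = -3/2 + 170 = 337/2 ≈ 168.50)
4611/A(-47, 61) + K/3327 = 4611/((-24*61)) + (337/2)/3327 = 4611/(-1464) + (337/2)*(1/3327) = 4611*(-1/1464) + 337/6654 = -1537/488 + 337/6654 = -5031371/1623576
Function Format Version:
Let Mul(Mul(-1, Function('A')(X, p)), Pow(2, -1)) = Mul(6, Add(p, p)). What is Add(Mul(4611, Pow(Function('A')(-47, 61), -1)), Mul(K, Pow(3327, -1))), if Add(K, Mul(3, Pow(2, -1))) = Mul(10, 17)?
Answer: Rational(-5031371, 1623576) ≈ -3.0989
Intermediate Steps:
Function('A')(X, p) = Mul(-24, p) (Function('A')(X, p) = Mul(-2, Mul(6, Add(p, p))) = Mul(-2, Mul(6, Mul(2, p))) = Mul(-2, Mul(12, p)) = Mul(-24, p))
K = Rational(337, 2) (K = Add(Rational(-3, 2), Mul(10, 17)) = Add(Rational(-3, 2), 170) = Rational(337, 2) ≈ 168.50)
Add(Mul(4611, Pow(Function('A')(-47, 61), -1)), Mul(K, Pow(3327, -1))) = Add(Mul(4611, Pow(Mul(-24, 61), -1)), Mul(Rational(337, 2), Pow(3327, -1))) = Add(Mul(4611, Pow(-1464, -1)), Mul(Rational(337, 2), Rational(1, 3327))) = Add(Mul(4611, Rational(-1, 1464)), Rational(337, 6654)) = Add(Rational(-1537, 488), Rational(337, 6654)) = Rational(-5031371, 1623576)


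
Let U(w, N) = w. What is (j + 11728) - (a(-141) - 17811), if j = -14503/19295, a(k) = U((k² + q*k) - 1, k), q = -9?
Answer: 161870547/19295 ≈ 8389.3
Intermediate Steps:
a(k) = -1 + k² - 9*k (a(k) = (k² - 9*k) - 1 = -1 + k² - 9*k)
j = -14503/19295 (j = -14503*1/19295 = -14503/19295 ≈ -0.75165)
(j + 11728) - (a(-141) - 17811) = (-14503/19295 + 11728) - ((-1 + (-141)² - 9*(-141)) - 17811) = 226277257/19295 - ((-1 + 19881 + 1269) - 17811) = 226277257/19295 - (21149 - 17811) = 226277257/19295 - 1*3338 = 226277257/19295 - 3338 = 161870547/19295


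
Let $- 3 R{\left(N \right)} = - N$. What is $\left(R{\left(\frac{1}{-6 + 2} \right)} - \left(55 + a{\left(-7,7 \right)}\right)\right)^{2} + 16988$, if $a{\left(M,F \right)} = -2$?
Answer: $\frac{2852041}{144} \approx 19806.0$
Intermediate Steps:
$R{\left(N \right)} = \frac{N}{3}$ ($R{\left(N \right)} = - \frac{\left(-1\right) N}{3} = \frac{N}{3}$)
$\left(R{\left(\frac{1}{-6 + 2} \right)} - \left(55 + a{\left(-7,7 \right)}\right)\right)^{2} + 16988 = \left(\frac{1}{3 \left(-6 + 2\right)} - 53\right)^{2} + 16988 = \left(\frac{1}{3 \left(-4\right)} + \left(-55 + 2\right)\right)^{2} + 16988 = \left(\frac{1}{3} \left(- \frac{1}{4}\right) - 53\right)^{2} + 16988 = \left(- \frac{1}{12} - 53\right)^{2} + 16988 = \left(- \frac{637}{12}\right)^{2} + 16988 = \frac{405769}{144} + 16988 = \frac{2852041}{144}$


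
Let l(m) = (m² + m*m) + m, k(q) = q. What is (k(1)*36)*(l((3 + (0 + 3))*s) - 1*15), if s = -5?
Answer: 63180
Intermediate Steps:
l(m) = m + 2*m² (l(m) = (m² + m²) + m = 2*m² + m = m + 2*m²)
(k(1)*36)*(l((3 + (0 + 3))*s) - 1*15) = (1*36)*(((3 + (0 + 3))*(-5))*(1 + 2*((3 + (0 + 3))*(-5))) - 1*15) = 36*(((3 + 3)*(-5))*(1 + 2*((3 + 3)*(-5))) - 15) = 36*((6*(-5))*(1 + 2*(6*(-5))) - 15) = 36*(-30*(1 + 2*(-30)) - 15) = 36*(-30*(1 - 60) - 15) = 36*(-30*(-59) - 15) = 36*(1770 - 15) = 36*1755 = 63180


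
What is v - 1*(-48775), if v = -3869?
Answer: 44906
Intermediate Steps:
v - 1*(-48775) = -3869 - 1*(-48775) = -3869 + 48775 = 44906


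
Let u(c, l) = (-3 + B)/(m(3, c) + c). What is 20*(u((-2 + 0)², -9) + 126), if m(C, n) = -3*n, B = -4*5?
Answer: 5155/2 ≈ 2577.5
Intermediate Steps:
B = -20
u(c, l) = 23/(2*c) (u(c, l) = (-3 - 20)/(-3*c + c) = -23*(-1/(2*c)) = -(-23)/(2*c) = 23/(2*c))
20*(u((-2 + 0)², -9) + 126) = 20*(23/(2*((-2 + 0)²)) + 126) = 20*(23/(2*((-2)²)) + 126) = 20*((23/2)/4 + 126) = 20*((23/2)*(¼) + 126) = 20*(23/8 + 126) = 20*(1031/8) = 5155/2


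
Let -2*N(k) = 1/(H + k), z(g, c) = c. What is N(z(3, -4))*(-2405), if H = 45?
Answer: 2405/82 ≈ 29.329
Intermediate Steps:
N(k) = -1/(2*(45 + k))
N(z(3, -4))*(-2405) = -1/(90 + 2*(-4))*(-2405) = -1/(90 - 8)*(-2405) = -1/82*(-2405) = 2405/82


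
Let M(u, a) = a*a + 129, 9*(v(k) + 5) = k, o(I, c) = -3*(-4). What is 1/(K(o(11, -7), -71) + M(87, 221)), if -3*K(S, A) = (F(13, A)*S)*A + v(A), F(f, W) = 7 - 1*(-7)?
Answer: 27/1429658 ≈ 1.8886e-5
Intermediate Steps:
o(I, c) = 12
v(k) = -5 + k/9
M(u, a) = 129 + a² (M(u, a) = a² + 129 = 129 + a²)
F(f, W) = 14 (F(f, W) = 7 + 7 = 14)
K(S, A) = 5/3 - A/27 - 14*A*S/3 (K(S, A) = -((14*S)*A + (-5 + A/9))/3 = -(14*A*S + (-5 + A/9))/3 = -(-5 + A/9 + 14*A*S)/3 = 5/3 - A/27 - 14*A*S/3)
1/(K(o(11, -7), -71) + M(87, 221)) = 1/((5/3 - 1/27*(-71) - 14/3*(-71)*12) + (129 + 221²)) = 1/((5/3 + 71/27 + 3976) + (129 + 48841)) = 1/(107468/27 + 48970) = 1/(1429658/27) = 27/1429658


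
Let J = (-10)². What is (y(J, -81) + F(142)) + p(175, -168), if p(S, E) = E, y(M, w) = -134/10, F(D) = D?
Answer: -197/5 ≈ -39.400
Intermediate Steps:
J = 100
y(M, w) = -67/5 (y(M, w) = -134*⅒ = -67/5)
(y(J, -81) + F(142)) + p(175, -168) = (-67/5 + 142) - 168 = 643/5 - 168 = -197/5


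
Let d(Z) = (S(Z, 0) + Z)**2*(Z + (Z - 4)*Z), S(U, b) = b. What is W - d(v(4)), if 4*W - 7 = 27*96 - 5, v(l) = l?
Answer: 1169/2 ≈ 584.50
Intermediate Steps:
W = 1297/2 (W = 7/4 + (27*96 - 5)/4 = 7/4 + (2592 - 5)/4 = 7/4 + (1/4)*2587 = 7/4 + 2587/4 = 1297/2 ≈ 648.50)
d(Z) = Z**2*(Z + Z*(-4 + Z)) (d(Z) = (0 + Z)**2*(Z + (Z - 4)*Z) = Z**2*(Z + (-4 + Z)*Z) = Z**2*(Z + Z*(-4 + Z)))
W - d(v(4)) = 1297/2 - 4**3*(-3 + 4) = 1297/2 - 64 = 1169/2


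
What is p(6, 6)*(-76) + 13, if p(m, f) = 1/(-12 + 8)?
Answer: 32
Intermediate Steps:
p(m, f) = -¼ (p(m, f) = 1/(-4) = -¼)
p(6, 6)*(-76) + 13 = -¼*(-76) + 13 = 19 + 13 = 32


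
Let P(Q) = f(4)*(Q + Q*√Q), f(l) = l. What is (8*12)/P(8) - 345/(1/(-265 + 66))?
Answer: 480582/7 + 6*√2/7 ≈ 68656.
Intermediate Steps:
P(Q) = 4*Q + 4*Q^(3/2) (P(Q) = 4*(Q + Q*√Q) = 4*(Q + Q^(3/2)) = 4*Q + 4*Q^(3/2))
(8*12)/P(8) - 345/(1/(-265 + 66)) = (8*12)/(4*8 + 4*8^(3/2)) - 345/(1/(-265 + 66)) = 96/(32 + 4*(16*√2)) - 345/(1/(-199)) = 96/(32 + 64*√2) - 345/(-1/199) = 96/(32 + 64*√2) - 345*(-199) = 96/(32 + 64*√2) + 68655 = 68655 + 96/(32 + 64*√2)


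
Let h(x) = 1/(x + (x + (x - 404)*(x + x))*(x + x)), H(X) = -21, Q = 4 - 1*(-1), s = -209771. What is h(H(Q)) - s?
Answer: 157084705868/748839 ≈ 2.0977e+5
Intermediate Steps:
Q = 5 (Q = 4 + 1 = 5)
h(x) = 1/(x + 2*x*(x + 2*x*(-404 + x))) (h(x) = 1/(x + (x + (-404 + x)*(2*x))*(2*x)) = 1/(x + (x + 2*x*(-404 + x))*(2*x)) = 1/(x + 2*x*(x + 2*x*(-404 + x))))
h(H(Q)) - s = 1/((-21)*(1 - 1614*(-21) + 4*(-21)**2)) - 1*(-209771) = -1/(21*(1 + 33894 + 4*441)) + 209771 = -1/(21*(1 + 33894 + 1764)) + 209771 = -1/21/35659 + 209771 = -1/21*1/35659 + 209771 = -1/748839 + 209771 = 157084705868/748839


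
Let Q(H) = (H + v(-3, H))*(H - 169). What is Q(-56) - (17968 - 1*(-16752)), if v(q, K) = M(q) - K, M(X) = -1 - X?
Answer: -35170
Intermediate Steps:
v(q, K) = -1 - K - q (v(q, K) = (-1 - q) - K = -1 - K - q)
Q(H) = -338 + 2*H (Q(H) = (H + (-1 - H - 1*(-3)))*(H - 169) = (H + (-1 - H + 3))*(-169 + H) = (H + (2 - H))*(-169 + H) = 2*(-169 + H) = -338 + 2*H)
Q(-56) - (17968 - 1*(-16752)) = (-338 + 2*(-56)) - (17968 - 1*(-16752)) = (-338 - 112) - (17968 + 16752) = -450 - 1*34720 = -450 - 34720 = -35170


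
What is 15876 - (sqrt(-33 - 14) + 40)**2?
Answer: 14323 - 80*I*sqrt(47) ≈ 14323.0 - 548.45*I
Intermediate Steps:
15876 - (sqrt(-33 - 14) + 40)**2 = 15876 - (sqrt(-47) + 40)**2 = 15876 - (I*sqrt(47) + 40)**2 = 15876 - (40 + I*sqrt(47))**2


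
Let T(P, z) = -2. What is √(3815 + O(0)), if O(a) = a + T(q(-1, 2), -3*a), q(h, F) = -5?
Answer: √3813 ≈ 61.750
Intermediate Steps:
O(a) = -2 + a (O(a) = a - 2 = -2 + a)
√(3815 + O(0)) = √(3815 + (-2 + 0)) = √(3815 - 2) = √3813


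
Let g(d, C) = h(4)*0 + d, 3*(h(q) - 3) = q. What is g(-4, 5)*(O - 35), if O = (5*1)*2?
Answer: 100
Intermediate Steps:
h(q) = 3 + q/3
O = 10 (O = 5*2 = 10)
g(d, C) = d (g(d, C) = (3 + (⅓)*4)*0 + d = (3 + 4/3)*0 + d = (13/3)*0 + d = 0 + d = d)
g(-4, 5)*(O - 35) = -4*(10 - 35) = -4*(-25) = 100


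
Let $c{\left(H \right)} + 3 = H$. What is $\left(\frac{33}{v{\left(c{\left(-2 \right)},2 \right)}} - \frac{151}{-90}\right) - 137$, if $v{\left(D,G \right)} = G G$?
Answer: $- \frac{22873}{180} \approx -127.07$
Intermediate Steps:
$c{\left(H \right)} = -3 + H$
$v{\left(D,G \right)} = G^{2}$
$\left(\frac{33}{v{\left(c{\left(-2 \right)},2 \right)}} - \frac{151}{-90}\right) - 137 = \left(\frac{33}{2^{2}} - \frac{151}{-90}\right) - 137 = \left(\frac{33}{4} - - \frac{151}{90}\right) - 137 = \left(33 \cdot \frac{1}{4} + \frac{151}{90}\right) - 137 = \left(\frac{33}{4} + \frac{151}{90}\right) - 137 = \frac{1787}{180} - 137 = - \frac{22873}{180}$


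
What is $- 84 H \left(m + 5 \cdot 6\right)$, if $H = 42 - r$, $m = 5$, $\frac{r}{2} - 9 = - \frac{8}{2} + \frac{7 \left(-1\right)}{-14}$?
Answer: $-91140$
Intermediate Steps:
$r = 11$ ($r = 18 + 2 \left(- \frac{8}{2} + \frac{7 \left(-1\right)}{-14}\right) = 18 + 2 \left(\left(-8\right) \frac{1}{2} - - \frac{1}{2}\right) = 18 + 2 \left(-4 + \frac{1}{2}\right) = 18 + 2 \left(- \frac{7}{2}\right) = 18 - 7 = 11$)
$H = 31$ ($H = 42 - 11 = 31$)
$- 84 H \left(m + 5 \cdot 6\right) = \left(-84\right) 31 \left(5 + 5 \cdot 6\right) = - 2604 \left(5 + 30\right) = \left(-2604\right) 35 = -91140$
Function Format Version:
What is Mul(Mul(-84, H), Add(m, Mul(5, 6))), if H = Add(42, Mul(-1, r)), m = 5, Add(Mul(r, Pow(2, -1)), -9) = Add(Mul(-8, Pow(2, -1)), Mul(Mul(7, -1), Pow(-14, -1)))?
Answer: -91140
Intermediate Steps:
r = 11 (r = Add(18, Mul(2, Add(Mul(-8, Pow(2, -1)), Mul(Mul(7, -1), Pow(-14, -1))))) = Add(18, Mul(2, Add(Mul(-8, Rational(1, 2)), Mul(-7, Rational(-1, 14))))) = Add(18, Mul(2, Add(-4, Rational(1, 2)))) = Add(18, Mul(2, Rational(-7, 2))) = Add(18, -7) = 11)
H = 31 (H = Add(42, Mul(-1, 11)) = Add(42, -11) = 31)
Mul(Mul(-84, H), Add(m, Mul(5, 6))) = Mul(Mul(-84, 31), Add(5, Mul(5, 6))) = Mul(-2604, Add(5, 30)) = Mul(-2604, 35) = -91140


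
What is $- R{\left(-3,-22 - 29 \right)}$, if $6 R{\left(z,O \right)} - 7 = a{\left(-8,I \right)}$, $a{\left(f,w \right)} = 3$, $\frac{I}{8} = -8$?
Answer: $- \frac{5}{3} \approx -1.6667$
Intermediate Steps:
$I = -64$ ($I = 8 \left(-8\right) = -64$)
$R{\left(z,O \right)} = \frac{5}{3}$ ($R{\left(z,O \right)} = \frac{7}{6} + \frac{1}{6} \cdot 3 = \frac{7}{6} + \frac{1}{2} = \frac{5}{3}$)
$- R{\left(-3,-22 - 29 \right)} = \left(-1\right) \frac{5}{3} = - \frac{5}{3}$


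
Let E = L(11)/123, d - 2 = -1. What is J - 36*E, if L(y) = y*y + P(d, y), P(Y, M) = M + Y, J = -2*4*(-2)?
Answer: -940/41 ≈ -22.927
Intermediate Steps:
d = 1 (d = 2 - 1 = 1)
J = 16 (J = -8*(-2) = 16)
L(y) = 1 + y + y² (L(y) = y*y + (y + 1) = y² + (1 + y) = 1 + y + y²)
E = 133/123 (E = (1 + 11 + 11²)/123 = (1 + 11 + 121)*(1/123) = 133*(1/123) = 133/123 ≈ 1.0813)
J - 36*E = 16 - 36*133/123 = 16 - 1596/41 = -940/41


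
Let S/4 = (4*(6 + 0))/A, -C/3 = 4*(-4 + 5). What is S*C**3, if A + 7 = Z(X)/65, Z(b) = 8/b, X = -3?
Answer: 32348160/1373 ≈ 23560.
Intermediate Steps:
C = -12 (C = -12*(-4 + 5) = -12 ≈ -12.000)
A = -1373/195 (A = -7 + (8/(-3))/65 = -7 + (8*(-1/3))*(1/65) = -7 - 8/3*1/65 = -7 - 8/195 = -1373/195 ≈ -7.0410)
S = -18720/1373 (S = 4*((4*(6 + 0))/(-1373/195)) = 4*((4*6)*(-195/1373)) = 4*(24*(-195/1373)) = 4*(-4680/1373) = -18720/1373 ≈ -13.634)
S*C**3 = -18720/1373*(-12)**3 = -18720/1373*(-1728) = 32348160/1373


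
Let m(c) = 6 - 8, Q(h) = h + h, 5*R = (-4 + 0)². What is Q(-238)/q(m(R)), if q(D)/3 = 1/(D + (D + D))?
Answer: 952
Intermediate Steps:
R = 16/5 (R = (-4 + 0)²/5 = (⅕)*(-4)² = (⅕)*16 = 16/5 ≈ 3.2000)
Q(h) = 2*h
m(c) = -2
q(D) = 1/D (q(D) = 3/(D + (D + D)) = 3/(D + 2*D) = 3/((3*D)) = 3*(1/(3*D)) = 1/D)
Q(-238)/q(m(R)) = (2*(-238))/(1/(-2)) = -476/(-½) = -476*(-2) = 952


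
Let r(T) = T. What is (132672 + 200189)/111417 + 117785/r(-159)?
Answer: -1452258494/1968367 ≈ -737.80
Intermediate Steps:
(132672 + 200189)/111417 + 117785/r(-159) = (132672 + 200189)/111417 + 117785/(-159) = 332861*(1/111417) + 117785*(-1/159) = 332861/111417 - 117785/159 = -1452258494/1968367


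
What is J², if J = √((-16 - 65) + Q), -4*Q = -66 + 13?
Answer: -271/4 ≈ -67.750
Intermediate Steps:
Q = 53/4 (Q = -(-66 + 13)/4 = -¼*(-53) = 53/4 ≈ 13.250)
J = I*√271/2 (J = √((-16 - 65) + 53/4) = √(-81 + 53/4) = √(-271/4) = I*√271/2 ≈ 8.231*I)
J² = (I*√271/2)² = -271/4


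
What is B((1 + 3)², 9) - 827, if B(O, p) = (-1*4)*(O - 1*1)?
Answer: -887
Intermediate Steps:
B(O, p) = 4 - 4*O (B(O, p) = -4*(O - 1) = -4*(-1 + O) = 4 - 4*O)
B((1 + 3)², 9) - 827 = (4 - 4*(1 + 3)²) - 827 = (4 - 4*4²) - 827 = (4 - 4*16) - 827 = (4 - 64) - 827 = -60 - 827 = -887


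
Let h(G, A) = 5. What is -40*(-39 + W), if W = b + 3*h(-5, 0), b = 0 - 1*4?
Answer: 1120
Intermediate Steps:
b = -4 (b = 0 - 4 = -4)
W = 11 (W = -4 + 3*5 = -4 + 15 = 11)
-40*(-39 + W) = -40*(-39 + 11) = -40*(-28) = 1120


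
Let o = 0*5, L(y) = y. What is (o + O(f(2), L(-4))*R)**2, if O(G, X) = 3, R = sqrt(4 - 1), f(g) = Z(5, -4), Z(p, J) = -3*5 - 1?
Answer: 27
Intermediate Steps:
Z(p, J) = -16 (Z(p, J) = -15 - 1 = -16)
f(g) = -16
R = sqrt(3) ≈ 1.7320
o = 0
(o + O(f(2), L(-4))*R)**2 = (0 + 3*sqrt(3))**2 = (3*sqrt(3))**2 = 27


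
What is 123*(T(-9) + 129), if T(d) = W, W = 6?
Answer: 16605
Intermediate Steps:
T(d) = 6
123*(T(-9) + 129) = 123*(6 + 129) = 123*135 = 16605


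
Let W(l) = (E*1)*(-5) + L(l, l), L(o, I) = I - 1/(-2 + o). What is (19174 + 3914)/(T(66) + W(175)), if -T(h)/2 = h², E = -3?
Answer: -3994224/1474307 ≈ -2.7092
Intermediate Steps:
T(h) = -2*h²
W(l) = 15 + (-1 + l² - 2*l)/(-2 + l) (W(l) = -3*1*(-5) + (-1 - 2*l + l*l)/(-2 + l) = -3*(-5) + (-1 - 2*l + l²)/(-2 + l) = 15 + (-1 + l² - 2*l)/(-2 + l))
(19174 + 3914)/(T(66) + W(175)) = (19174 + 3914)/(-2*66² + (-31 + 175² + 13*175)/(-2 + 175)) = 23088/(-2*4356 + (-31 + 30625 + 2275)/173) = 23088/(-8712 + (1/173)*32869) = 23088/(-8712 + 32869/173) = 23088/(-1474307/173) = 23088*(-173/1474307) = -3994224/1474307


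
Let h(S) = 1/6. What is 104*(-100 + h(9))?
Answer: -31148/3 ≈ -10383.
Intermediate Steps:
h(S) = 1/6
104*(-100 + h(9)) = 104*(-100 + 1/6) = 104*(-599/6) = -31148/3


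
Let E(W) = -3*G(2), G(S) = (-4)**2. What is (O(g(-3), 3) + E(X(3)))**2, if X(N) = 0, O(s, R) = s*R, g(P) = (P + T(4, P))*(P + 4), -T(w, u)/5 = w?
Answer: 13689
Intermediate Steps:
G(S) = 16
T(w, u) = -5*w
g(P) = (-20 + P)*(4 + P) (g(P) = (P - 5*4)*(P + 4) = (P - 20)*(4 + P) = (-20 + P)*(4 + P))
O(s, R) = R*s
E(W) = -48 (E(W) = -3*16 = -48)
(O(g(-3), 3) + E(X(3)))**2 = (3*(-80 + (-3)**2 - 16*(-3)) - 48)**2 = (3*(-80 + 9 + 48) - 48)**2 = (3*(-23) - 48)**2 = (-69 - 48)**2 = (-117)**2 = 13689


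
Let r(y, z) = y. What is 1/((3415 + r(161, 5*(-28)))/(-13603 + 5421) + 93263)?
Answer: 4091/381537145 ≈ 1.0722e-5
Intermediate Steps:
1/((3415 + r(161, 5*(-28)))/(-13603 + 5421) + 93263) = 1/((3415 + 161)/(-13603 + 5421) + 93263) = 1/(3576/(-8182) + 93263) = 1/(3576*(-1/8182) + 93263) = 1/(-1788/4091 + 93263) = 1/(381537145/4091) = 4091/381537145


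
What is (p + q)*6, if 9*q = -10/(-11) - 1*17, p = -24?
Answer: -1702/11 ≈ -154.73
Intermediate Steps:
q = -59/33 (q = (-10/(-11) - 1*17)/9 = (-10*(-1/11) - 17)/9 = (10/11 - 17)/9 = (⅑)*(-177/11) = -59/33 ≈ -1.7879)
(p + q)*6 = (-24 - 59/33)*6 = -851/33*6 = -1702/11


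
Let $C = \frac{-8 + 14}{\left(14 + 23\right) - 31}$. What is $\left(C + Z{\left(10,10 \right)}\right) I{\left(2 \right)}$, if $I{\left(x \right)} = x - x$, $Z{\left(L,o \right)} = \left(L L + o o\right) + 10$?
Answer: $0$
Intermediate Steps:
$Z{\left(L,o \right)} = 10 + L^{2} + o^{2}$ ($Z{\left(L,o \right)} = \left(L^{2} + o^{2}\right) + 10 = 10 + L^{2} + o^{2}$)
$I{\left(x \right)} = 0$
$C = 1$ ($C = \frac{6}{37 - 31} = \frac{6}{6} = 6 \cdot \frac{1}{6} = 1$)
$\left(C + Z{\left(10,10 \right)}\right) I{\left(2 \right)} = \left(1 + \left(10 + 10^{2} + 10^{2}\right)\right) 0 = \left(1 + \left(10 + 100 + 100\right)\right) 0 = \left(1 + 210\right) 0 = 211 \cdot 0 = 0$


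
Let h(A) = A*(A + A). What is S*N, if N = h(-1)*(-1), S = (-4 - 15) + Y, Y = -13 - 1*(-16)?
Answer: 32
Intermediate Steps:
Y = 3 (Y = -13 + 16 = 3)
S = -16 (S = (-4 - 15) + 3 = -19 + 3 = -16)
h(A) = 2*A**2 (h(A) = A*(2*A) = 2*A**2)
N = -2 (N = (2*(-1)**2)*(-1) = (2*1)*(-1) = 2*(-1) = -2)
S*N = -16*(-2) = 32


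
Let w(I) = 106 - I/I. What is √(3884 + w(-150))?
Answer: √3989 ≈ 63.159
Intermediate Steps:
w(I) = 105 (w(I) = 106 - 1*1 = 106 - 1 = 105)
√(3884 + w(-150)) = √(3884 + 105) = √3989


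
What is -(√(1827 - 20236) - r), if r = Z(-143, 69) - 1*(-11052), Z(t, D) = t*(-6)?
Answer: 11910 - I*√18409 ≈ 11910.0 - 135.68*I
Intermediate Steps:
Z(t, D) = -6*t
r = 11910 (r = -6*(-143) - 1*(-11052) = 858 + 11052 = 11910)
-(√(1827 - 20236) - r) = -(√(1827 - 20236) - 1*11910) = -(√(-18409) - 11910) = -(I*√18409 - 11910) = -(-11910 + I*√18409) = 11910 - I*√18409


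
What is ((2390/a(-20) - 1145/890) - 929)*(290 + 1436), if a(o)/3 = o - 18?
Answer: -8329155611/5073 ≈ -1.6419e+6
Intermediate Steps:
a(o) = -54 + 3*o (a(o) = 3*(o - 18) = 3*(-18 + o) = -54 + 3*o)
((2390/a(-20) - 1145/890) - 929)*(290 + 1436) = ((2390/(-54 + 3*(-20)) - 1145/890) - 929)*(290 + 1436) = ((2390/(-54 - 60) - 1145*1/890) - 929)*1726 = ((2390/(-114) - 229/178) - 929)*1726 = ((2390*(-1/114) - 229/178) - 929)*1726 = ((-1195/57 - 229/178) - 929)*1726 = (-225763/10146 - 929)*1726 = -9651397/10146*1726 = -8329155611/5073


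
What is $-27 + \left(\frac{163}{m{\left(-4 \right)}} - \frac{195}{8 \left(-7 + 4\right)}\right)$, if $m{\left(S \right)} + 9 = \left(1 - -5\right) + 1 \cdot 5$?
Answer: $\frac{501}{8} \approx 62.625$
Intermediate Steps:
$m{\left(S \right)} = 2$ ($m{\left(S \right)} = -9 + \left(\left(1 - -5\right) + 1 \cdot 5\right) = -9 + \left(\left(1 + 5\right) + 5\right) = -9 + \left(6 + 5\right) = -9 + 11 = 2$)
$-27 + \left(\frac{163}{m{\left(-4 \right)}} - \frac{195}{8 \left(-7 + 4\right)}\right) = -27 + \left(\frac{163}{2} - \frac{195}{8 \left(-7 + 4\right)}\right) = -27 + \left(163 \cdot \frac{1}{2} - \frac{195}{8 \left(-3\right)}\right) = -27 + \left(\frac{163}{2} - \frac{195}{-24}\right) = -27 + \left(\frac{163}{2} - - \frac{65}{8}\right) = -27 + \left(\frac{163}{2} + \frac{65}{8}\right) = -27 + \frac{717}{8} = \frac{501}{8}$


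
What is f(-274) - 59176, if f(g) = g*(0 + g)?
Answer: 15900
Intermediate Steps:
f(g) = g² (f(g) = g*g = g²)
f(-274) - 59176 = (-274)² - 59176 = 75076 - 59176 = 15900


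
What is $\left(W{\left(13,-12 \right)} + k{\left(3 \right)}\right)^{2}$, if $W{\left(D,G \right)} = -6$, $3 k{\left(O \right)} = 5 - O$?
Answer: $\frac{256}{9} \approx 28.444$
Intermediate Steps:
$k{\left(O \right)} = \frac{5}{3} - \frac{O}{3}$ ($k{\left(O \right)} = \frac{5 - O}{3} = \frac{5}{3} - \frac{O}{3}$)
$\left(W{\left(13,-12 \right)} + k{\left(3 \right)}\right)^{2} = \left(-6 + \left(\frac{5}{3} - 1\right)\right)^{2} = \left(-6 + \frac{2}{3}\right)^{2} = \left(- \frac{16}{3}\right)^{2} = \frac{256}{9}$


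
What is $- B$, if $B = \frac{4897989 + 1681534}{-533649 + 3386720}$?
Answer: $- \frac{6579523}{2853071} \approx -2.3061$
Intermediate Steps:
$B = \frac{6579523}{2853071} \approx 2.3061$
$- B = \left(-1\right) \frac{6579523}{2853071} = - \frac{6579523}{2853071}$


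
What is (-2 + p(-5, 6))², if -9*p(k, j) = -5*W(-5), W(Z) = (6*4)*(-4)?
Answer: 27556/9 ≈ 3061.8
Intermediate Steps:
W(Z) = -96 (W(Z) = 24*(-4) = -96)
p(k, j) = -160/3 (p(k, j) = -(-5)*(-96)/9 = -⅑*480 = -160/3)
(-2 + p(-5, 6))² = (-2 - 160/3)² = (-166/3)² = 27556/9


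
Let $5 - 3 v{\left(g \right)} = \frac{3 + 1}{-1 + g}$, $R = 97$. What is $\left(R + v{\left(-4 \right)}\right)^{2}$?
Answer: $\frac{2202256}{225} \approx 9787.8$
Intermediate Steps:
$v{\left(g \right)} = \frac{5}{3} - \frac{4}{3 \left(-1 + g\right)}$ ($v{\left(g \right)} = \frac{5}{3} - \frac{\left(3 + 1\right) \frac{1}{-1 + g}}{3} = \frac{5}{3} - \frac{4 \frac{1}{-1 + g}}{3} = \frac{5}{3} - \frac{4}{3 \left(-1 + g\right)}$)
$\left(R + v{\left(-4 \right)}\right)^{2} = \left(97 + \frac{-9 + 5 \left(-4\right)}{3 \left(-1 - 4\right)}\right)^{2} = \left(97 + \frac{-9 - 20}{3 \left(-5\right)}\right)^{2} = \left(97 + \frac{1}{3} \left(- \frac{1}{5}\right) \left(-29\right)\right)^{2} = \left(97 + \frac{29}{15}\right)^{2} = \left(\frac{1484}{15}\right)^{2} = \frac{2202256}{225}$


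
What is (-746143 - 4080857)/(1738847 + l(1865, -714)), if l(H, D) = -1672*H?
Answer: 1609000/459811 ≈ 3.4993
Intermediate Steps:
(-746143 - 4080857)/(1738847 + l(1865, -714)) = (-746143 - 4080857)/(1738847 - 1672*1865) = -4827000/(1738847 - 3118280) = -4827000/(-1379433) = -4827000*(-1/1379433) = 1609000/459811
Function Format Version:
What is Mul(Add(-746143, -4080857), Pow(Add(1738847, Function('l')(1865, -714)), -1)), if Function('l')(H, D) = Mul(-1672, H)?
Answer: Rational(1609000, 459811) ≈ 3.4993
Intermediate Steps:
Mul(Add(-746143, -4080857), Pow(Add(1738847, Function('l')(1865, -714)), -1)) = Mul(Add(-746143, -4080857), Pow(Add(1738847, Mul(-1672, 1865)), -1)) = Mul(-4827000, Pow(Add(1738847, -3118280), -1)) = Mul(-4827000, Pow(-1379433, -1)) = Mul(-4827000, Rational(-1, 1379433)) = Rational(1609000, 459811)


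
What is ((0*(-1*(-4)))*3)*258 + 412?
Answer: 412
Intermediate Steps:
((0*(-1*(-4)))*3)*258 + 412 = ((0*4)*3)*258 + 412 = (0*3)*258 + 412 = 0*258 + 412 = 0 + 412 = 412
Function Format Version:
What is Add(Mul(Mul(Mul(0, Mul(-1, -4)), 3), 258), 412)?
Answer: 412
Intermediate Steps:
Add(Mul(Mul(Mul(0, Mul(-1, -4)), 3), 258), 412) = Add(Mul(Mul(Mul(0, 4), 3), 258), 412) = Add(Mul(Mul(0, 3), 258), 412) = Add(Mul(0, 258), 412) = Add(0, 412) = 412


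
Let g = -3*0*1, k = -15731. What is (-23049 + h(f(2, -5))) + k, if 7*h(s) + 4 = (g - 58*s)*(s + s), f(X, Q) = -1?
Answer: -271580/7 ≈ -38797.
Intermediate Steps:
g = 0 (g = 0*1 = 0)
h(s) = -4/7 - 116*s²/7 (h(s) = -4/7 + ((0 - 58*s)*(s + s))/7 = -4/7 + ((-58*s)*(2*s))/7 = -4/7 + (-116*s²)/7 = -4/7 - 116*s²/7)
(-23049 + h(f(2, -5))) + k = (-23049 + (-4/7 - 116/7*(-1)²)) - 15731 = (-23049 + (-4/7 - 116/7*1)) - 15731 = (-23049 + (-4/7 - 116/7)) - 15731 = (-23049 - 120/7) - 15731 = -161463/7 - 15731 = -271580/7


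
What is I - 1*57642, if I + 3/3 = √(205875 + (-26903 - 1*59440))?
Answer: -57643 + 2*√29883 ≈ -57297.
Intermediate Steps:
I = -1 + 2*√29883 (I = -1 + √(205875 + (-26903 - 1*59440)) = -1 + √(205875 + (-26903 - 59440)) = -1 + √(205875 - 86343) = -1 + √119532 = -1 + 2*√29883 ≈ 344.73)
I - 1*57642 = (-1 + 2*√29883) - 1*57642 = (-1 + 2*√29883) - 57642 = -57643 + 2*√29883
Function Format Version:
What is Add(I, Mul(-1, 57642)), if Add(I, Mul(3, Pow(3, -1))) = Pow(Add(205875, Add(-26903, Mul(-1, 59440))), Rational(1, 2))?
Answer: Add(-57643, Mul(2, Pow(29883, Rational(1, 2)))) ≈ -57297.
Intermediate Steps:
I = Add(-1, Mul(2, Pow(29883, Rational(1, 2)))) (I = Add(-1, Pow(Add(205875, Add(-26903, Mul(-1, 59440))), Rational(1, 2))) = Add(-1, Pow(Add(205875, Add(-26903, -59440)), Rational(1, 2))) = Add(-1, Pow(Add(205875, -86343), Rational(1, 2))) = Add(-1, Pow(119532, Rational(1, 2))) = Add(-1, Mul(2, Pow(29883, Rational(1, 2)))) ≈ 344.73)
Add(I, Mul(-1, 57642)) = Add(Add(-1, Mul(2, Pow(29883, Rational(1, 2)))), Mul(-1, 57642)) = Add(Add(-1, Mul(2, Pow(29883, Rational(1, 2)))), -57642) = Add(-57643, Mul(2, Pow(29883, Rational(1, 2))))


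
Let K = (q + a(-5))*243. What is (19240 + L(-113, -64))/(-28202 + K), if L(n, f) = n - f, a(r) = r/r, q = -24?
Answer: -19191/33791 ≈ -0.56793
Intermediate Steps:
a(r) = 1
K = -5589 (K = (-24 + 1)*243 = -23*243 = -5589)
(19240 + L(-113, -64))/(-28202 + K) = (19240 + (-113 - 1*(-64)))/(-28202 - 5589) = (19240 + (-113 + 64))/(-33791) = (19240 - 49)*(-1/33791) = 19191*(-1/33791) = -19191/33791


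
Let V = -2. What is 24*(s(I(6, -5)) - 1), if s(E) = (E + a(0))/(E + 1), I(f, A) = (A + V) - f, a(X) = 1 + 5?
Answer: -10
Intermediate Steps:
a(X) = 6
I(f, A) = -2 + A - f (I(f, A) = (A - 2) - f = (-2 + A) - f = -2 + A - f)
s(E) = (6 + E)/(1 + E) (s(E) = (E + 6)/(E + 1) = (6 + E)/(1 + E))
24*(s(I(6, -5)) - 1) = 24*((6 + (-2 - 5 - 1*6))/(1 + (-2 - 5 - 1*6)) - 1) = 24*((6 + (-2 - 5 - 6))/(1 + (-2 - 5 - 6)) - 1) = 24*((6 - 13)/(1 - 13) - 1) = 24*(-7/(-12) - 1) = 24*(-1/12*(-7) - 1) = 24*(7/12 - 1) = 24*(-5/12) = -10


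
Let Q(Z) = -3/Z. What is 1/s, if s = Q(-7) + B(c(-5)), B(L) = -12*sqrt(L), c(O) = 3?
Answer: -7/7053 - 196*sqrt(3)/7053 ≈ -0.049125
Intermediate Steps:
s = 3/7 - 12*sqrt(3) (s = -3/(-7) - 12*sqrt(3) = -3*(-1/7) - 12*sqrt(3) = 3/7 - 12*sqrt(3) ≈ -20.356)
1/s = 1/(3/7 - 12*sqrt(3))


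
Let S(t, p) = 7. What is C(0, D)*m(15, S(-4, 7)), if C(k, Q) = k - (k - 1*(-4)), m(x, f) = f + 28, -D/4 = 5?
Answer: -140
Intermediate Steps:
D = -20 (D = -4*5 = -20)
m(x, f) = 28 + f
C(k, Q) = -4 (C(k, Q) = k - (k + 4) = k - (4 + k) = k + (-4 - k) = -4)
C(0, D)*m(15, S(-4, 7)) = -4*(28 + 7) = -4*35 = -140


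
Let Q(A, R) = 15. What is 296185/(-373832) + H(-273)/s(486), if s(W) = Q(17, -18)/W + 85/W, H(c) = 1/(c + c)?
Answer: -681390973/850467800 ≈ -0.80120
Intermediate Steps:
H(c) = 1/(2*c)
s(W) = 100/W (s(W) = 15/W + 85/W = 100/W)
296185/(-373832) + H(-273)/s(486) = 296185/(-373832) + ((½)/(-273))/((100/486)) = 296185*(-1/373832) + ((½)*(-1/273))/((100*(1/486))) = -296185/373832 - 1/(546*50/243) = -296185/373832 - 1/546*243/50 = -296185/373832 - 81/9100 = -681390973/850467800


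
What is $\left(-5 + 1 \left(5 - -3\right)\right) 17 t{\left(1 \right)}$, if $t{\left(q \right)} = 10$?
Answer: $510$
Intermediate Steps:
$\left(-5 + 1 \left(5 - -3\right)\right) 17 t{\left(1 \right)} = \left(-5 + 1 \left(5 - -3\right)\right) 17 \cdot 10 = \left(-5 + 1 \left(5 + 3\right)\right) 17 \cdot 10 = \left(-5 + 1 \cdot 8\right) 17 \cdot 10 = \left(-5 + 8\right) 17 \cdot 10 = 3 \cdot 17 \cdot 10 = 51 \cdot 10 = 510$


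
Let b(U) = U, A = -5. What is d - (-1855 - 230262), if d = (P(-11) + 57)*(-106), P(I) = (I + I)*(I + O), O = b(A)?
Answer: 188763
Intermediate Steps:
O = -5
P(I) = 2*I*(-5 + I) (P(I) = (I + I)*(I - 5) = (2*I)*(-5 + I) = 2*I*(-5 + I))
d = -43354 (d = (2*(-11)*(-5 - 11) + 57)*(-106) = (2*(-11)*(-16) + 57)*(-106) = (352 + 57)*(-106) = 409*(-106) = -43354)
d - (-1855 - 230262) = -43354 - (-1855 - 230262) = -43354 - 1*(-232117) = -43354 + 232117 = 188763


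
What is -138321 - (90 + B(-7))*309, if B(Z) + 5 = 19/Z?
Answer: -1146231/7 ≈ -1.6375e+5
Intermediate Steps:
B(Z) = -5 + 19/Z
-138321 - (90 + B(-7))*309 = -138321 - (90 + (-5 + 19/(-7)))*309 = -138321 - (90 + (-5 + 19*(-1/7)))*309 = -138321 - (90 + (-5 - 19/7))*309 = -138321 - (90 - 54/7)*309 = -138321 - 576*309/7 = -138321 - 1*177984/7 = -138321 - 177984/7 = -1146231/7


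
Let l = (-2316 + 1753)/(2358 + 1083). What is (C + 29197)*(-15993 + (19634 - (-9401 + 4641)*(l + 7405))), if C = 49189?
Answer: 9508028076917986/3441 ≈ 2.7632e+12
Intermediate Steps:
l = -563/3441 ≈ -0.16362
(C + 29197)*(-15993 + (19634 - (-9401 + 4641)*(l + 7405))) = (49189 + 29197)*(-15993 + (19634 - (-9401 + 4641)*(-563/3441 + 7405))) = 78386*(-15993 + (19634 - (-4760)*25480042/3441)) = 78386*(-15993 + (19634 - 1*(-121284999920/3441))) = 78386*(-15993 + (19634 + 121284999920/3441)) = 78386*(-15993 + 121352560514/3441) = 78386*(121297528601/3441) = 9508028076917986/3441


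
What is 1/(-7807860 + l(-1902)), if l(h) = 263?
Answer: -1/7807597 ≈ -1.2808e-7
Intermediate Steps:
1/(-7807860 + l(-1902)) = 1/(-7807860 + 263) = 1/(-7807597) = -1/7807597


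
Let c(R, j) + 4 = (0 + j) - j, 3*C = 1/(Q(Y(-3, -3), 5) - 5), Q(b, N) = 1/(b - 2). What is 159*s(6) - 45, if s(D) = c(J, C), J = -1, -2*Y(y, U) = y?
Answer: -681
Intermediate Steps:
Y(y, U) = -y/2
Q(b, N) = 1/(-2 + b)
C = -1/21 (C = 1/(3*(1/(-2 - ½*(-3)) - 5)) = 1/(3*(1/(-2 + 3/2) - 5)) = 1/(3*(1/(-½) - 5)) = 1/(3*(-2 - 5)) = (⅓)/(-7) = (⅓)*(-⅐) = -1/21 ≈ -0.047619)
c(R, j) = -4 (c(R, j) = -4 + ((0 + j) - j) = -4 + (j - j) = -4 + 0 = -4)
s(D) = -4
159*s(6) - 45 = 159*(-4) - 45 = -636 - 45 = -681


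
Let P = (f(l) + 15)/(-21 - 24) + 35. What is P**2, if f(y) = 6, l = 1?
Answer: 268324/225 ≈ 1192.6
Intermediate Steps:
P = 518/15 (P = (6 + 15)/(-21 - 24) + 35 = 21/(-45) + 35 = 21*(-1/45) + 35 = -7/15 + 35 = 518/15 ≈ 34.533)
P**2 = (518/15)**2 = 268324/225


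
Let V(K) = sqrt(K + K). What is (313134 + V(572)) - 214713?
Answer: 98421 + 2*sqrt(286) ≈ 98455.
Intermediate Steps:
V(K) = sqrt(2)*sqrt(K) (V(K) = sqrt(2*K) = sqrt(2)*sqrt(K))
(313134 + V(572)) - 214713 = (313134 + sqrt(2)*sqrt(572)) - 214713 = (313134 + sqrt(2)*(2*sqrt(143))) - 214713 = (313134 + 2*sqrt(286)) - 214713 = 98421 + 2*sqrt(286)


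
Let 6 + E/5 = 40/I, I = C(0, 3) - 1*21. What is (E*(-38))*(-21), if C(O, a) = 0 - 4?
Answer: -30324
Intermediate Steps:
C(O, a) = -4
I = -25 (I = -4 - 1*21 = -4 - 21 = -25)
E = -38 (E = -30 + 5*(40/(-25)) = -30 + 5*(40*(-1/25)) = -30 + 5*(-8/5) = -30 - 8 = -38)
(E*(-38))*(-21) = -38*(-38)*(-21) = 1444*(-21) = -30324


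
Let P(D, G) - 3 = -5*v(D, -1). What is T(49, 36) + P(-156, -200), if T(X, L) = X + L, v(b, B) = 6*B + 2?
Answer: 108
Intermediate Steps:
v(b, B) = 2 + 6*B
T(X, L) = L + X
P(D, G) = 23 (P(D, G) = 3 - 5*(2 + 6*(-1)) = 3 - 5*(2 - 6) = 3 - 5*(-4) = 3 + 20 = 23)
T(49, 36) + P(-156, -200) = (36 + 49) + 23 = 85 + 23 = 108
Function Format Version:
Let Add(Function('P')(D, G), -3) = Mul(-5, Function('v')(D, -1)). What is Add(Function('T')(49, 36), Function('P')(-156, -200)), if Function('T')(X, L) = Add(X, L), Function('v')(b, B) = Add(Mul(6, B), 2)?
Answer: 108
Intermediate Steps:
Function('v')(b, B) = Add(2, Mul(6, B))
Function('T')(X, L) = Add(L, X)
Function('P')(D, G) = 23 (Function('P')(D, G) = Add(3, Mul(-5, Add(2, Mul(6, -1)))) = Add(3, Mul(-5, Add(2, -6))) = Add(3, Mul(-5, -4)) = Add(3, 20) = 23)
Add(Function('T')(49, 36), Function('P')(-156, -200)) = Add(Add(36, 49), 23) = Add(85, 23) = 108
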